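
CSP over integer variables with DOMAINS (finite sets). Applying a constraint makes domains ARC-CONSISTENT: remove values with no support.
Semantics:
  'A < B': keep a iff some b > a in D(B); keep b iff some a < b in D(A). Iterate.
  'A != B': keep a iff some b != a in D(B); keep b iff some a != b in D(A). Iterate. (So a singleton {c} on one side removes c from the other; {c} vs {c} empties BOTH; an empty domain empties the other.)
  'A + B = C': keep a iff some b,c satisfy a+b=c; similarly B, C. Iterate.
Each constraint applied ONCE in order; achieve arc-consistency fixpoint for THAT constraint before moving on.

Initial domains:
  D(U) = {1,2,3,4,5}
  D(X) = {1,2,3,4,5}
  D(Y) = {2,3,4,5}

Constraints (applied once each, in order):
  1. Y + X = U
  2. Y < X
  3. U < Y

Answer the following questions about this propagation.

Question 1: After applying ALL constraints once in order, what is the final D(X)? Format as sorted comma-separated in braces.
Answer: {3}

Derivation:
Constraint 1 (Y + X = U) on D(Y)={2,3,4,5} D(X)={1,2,3,4,5} D(U)={1,2,3,4,5}: Y {2,3,4,5}->{2,3,4}; X {1,2,3,4,5}->{1,2,3}; U {1,2,3,4,5}->{3,4,5}
Constraint 2 (Y < X) on D(Y)={2,3,4} D(X)={1,2,3}: Y {2,3,4}->{2}; X {1,2,3}->{3}
Constraint 3 (U < Y) on D(U)={3,4,5} D(Y)={2}: U {3,4,5}->{}; Y {2}->{}
So after all 3 constraints: D(X) = {3}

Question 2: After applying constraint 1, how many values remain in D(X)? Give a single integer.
Answer: 3

Derivation:
Constraint 1 (Y + X = U) on D(Y)={2,3,4,5} D(X)={1,2,3,4,5} D(U)={1,2,3,4,5}: Y {2,3,4,5}->{2,3,4}; X {1,2,3,4,5}->{1,2,3}; U {1,2,3,4,5}->{3,4,5}
So after constraint 1: D(X)={1,2,3}, size = 3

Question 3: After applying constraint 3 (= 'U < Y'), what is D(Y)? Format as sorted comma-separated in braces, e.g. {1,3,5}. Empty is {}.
Answer: {}

Derivation:
Constraint 1 (Y + X = U) on D(Y)={2,3,4,5} D(X)={1,2,3,4,5} D(U)={1,2,3,4,5}: Y {2,3,4,5}->{2,3,4}; X {1,2,3,4,5}->{1,2,3}; U {1,2,3,4,5}->{3,4,5}
Constraint 2 (Y < X) on D(Y)={2,3,4} D(X)={1,2,3}: Y {2,3,4}->{2}; X {1,2,3}->{3}
Constraint 3 (U < Y) on D(U)={3,4,5} D(Y)={2}: U {3,4,5}->{}; Y {2}->{}
So after constraint 3: D(Y) = {}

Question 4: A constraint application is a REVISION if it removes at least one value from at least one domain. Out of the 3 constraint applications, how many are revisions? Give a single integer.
Answer: 3

Derivation:
Constraint 1 (Y + X = U) on D(Y)={2,3,4,5} D(X)={1,2,3,4,5} D(U)={1,2,3,4,5}: Y {2,3,4,5}->{2,3,4}; X {1,2,3,4,5}->{1,2,3}; U {1,2,3,4,5}->{3,4,5} => REVISION
Constraint 2 (Y < X) on D(Y)={2,3,4} D(X)={1,2,3}: Y {2,3,4}->{2}; X {1,2,3}->{3} => REVISION
Constraint 3 (U < Y) on D(U)={3,4,5} D(Y)={2}: U {3,4,5}->{}; Y {2}->{} => REVISION
Total revisions = 3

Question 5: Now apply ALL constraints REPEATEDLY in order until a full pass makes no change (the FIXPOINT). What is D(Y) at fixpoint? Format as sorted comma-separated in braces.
Answer: {}

Derivation:
pass 0 (initial): D(Y)={2,3,4,5}
pass 1: U {1,2,3,4,5}->{}; X {1,2,3,4,5}->{3}; Y {2,3,4,5}->{}
pass 2: X {3}->{}
pass 3: no change
Fixpoint after 3 passes: D(Y) = {}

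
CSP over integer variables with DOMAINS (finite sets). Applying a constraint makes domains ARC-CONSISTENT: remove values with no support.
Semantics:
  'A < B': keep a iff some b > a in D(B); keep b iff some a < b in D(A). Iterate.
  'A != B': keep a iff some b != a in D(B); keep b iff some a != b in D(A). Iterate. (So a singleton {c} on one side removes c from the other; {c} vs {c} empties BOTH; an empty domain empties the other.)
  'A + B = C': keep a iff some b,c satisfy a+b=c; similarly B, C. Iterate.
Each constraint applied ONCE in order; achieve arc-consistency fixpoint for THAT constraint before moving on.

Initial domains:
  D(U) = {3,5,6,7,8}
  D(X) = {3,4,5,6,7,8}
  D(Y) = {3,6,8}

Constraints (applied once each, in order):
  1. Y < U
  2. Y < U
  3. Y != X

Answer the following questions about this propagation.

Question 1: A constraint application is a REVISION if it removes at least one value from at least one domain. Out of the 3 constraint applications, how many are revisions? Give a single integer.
Constraint 1 (Y < U) on D(Y)={3,6,8} D(U)={3,5,6,7,8}: Y {3,6,8}->{3,6}; U {3,5,6,7,8}->{5,6,7,8} => REVISION
Constraint 2 (Y < U) on D(Y)={3,6} D(U)={5,6,7,8}: no change => not a revision
Constraint 3 (Y != X) on D(Y)={3,6} D(X)={3,4,5,6,7,8}: no change => not a revision
Total revisions = 1

Answer: 1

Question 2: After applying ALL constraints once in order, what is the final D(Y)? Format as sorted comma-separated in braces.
Answer: {3,6}

Derivation:
Constraint 1 (Y < U) on D(Y)={3,6,8} D(U)={3,5,6,7,8}: Y {3,6,8}->{3,6}; U {3,5,6,7,8}->{5,6,7,8}
Constraint 2 (Y < U) on D(Y)={3,6} D(U)={5,6,7,8}: no change
Constraint 3 (Y != X) on D(Y)={3,6} D(X)={3,4,5,6,7,8}: no change
So after all 3 constraints: D(Y) = {3,6}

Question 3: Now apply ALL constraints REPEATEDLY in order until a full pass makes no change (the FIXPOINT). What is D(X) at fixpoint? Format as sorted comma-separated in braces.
pass 0 (initial): D(X)={3,4,5,6,7,8}
pass 1: U {3,5,6,7,8}->{5,6,7,8}; Y {3,6,8}->{3,6}
pass 2: no change
Fixpoint after 2 passes: D(X) = {3,4,5,6,7,8}

Answer: {3,4,5,6,7,8}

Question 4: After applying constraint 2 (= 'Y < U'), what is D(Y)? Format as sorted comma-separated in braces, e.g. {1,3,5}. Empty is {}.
Constraint 1 (Y < U) on D(Y)={3,6,8} D(U)={3,5,6,7,8}: Y {3,6,8}->{3,6}; U {3,5,6,7,8}->{5,6,7,8}
Constraint 2 (Y < U) on D(Y)={3,6} D(U)={5,6,7,8}: no change
So after constraint 2: D(Y) = {3,6}

Answer: {3,6}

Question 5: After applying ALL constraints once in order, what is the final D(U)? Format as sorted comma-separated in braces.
Answer: {5,6,7,8}

Derivation:
Constraint 1 (Y < U) on D(Y)={3,6,8} D(U)={3,5,6,7,8}: Y {3,6,8}->{3,6}; U {3,5,6,7,8}->{5,6,7,8}
Constraint 2 (Y < U) on D(Y)={3,6} D(U)={5,6,7,8}: no change
Constraint 3 (Y != X) on D(Y)={3,6} D(X)={3,4,5,6,7,8}: no change
So after all 3 constraints: D(U) = {5,6,7,8}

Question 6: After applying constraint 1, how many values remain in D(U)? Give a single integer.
Answer: 4

Derivation:
Constraint 1 (Y < U) on D(Y)={3,6,8} D(U)={3,5,6,7,8}: Y {3,6,8}->{3,6}; U {3,5,6,7,8}->{5,6,7,8}
So after constraint 1: D(U)={5,6,7,8}, size = 4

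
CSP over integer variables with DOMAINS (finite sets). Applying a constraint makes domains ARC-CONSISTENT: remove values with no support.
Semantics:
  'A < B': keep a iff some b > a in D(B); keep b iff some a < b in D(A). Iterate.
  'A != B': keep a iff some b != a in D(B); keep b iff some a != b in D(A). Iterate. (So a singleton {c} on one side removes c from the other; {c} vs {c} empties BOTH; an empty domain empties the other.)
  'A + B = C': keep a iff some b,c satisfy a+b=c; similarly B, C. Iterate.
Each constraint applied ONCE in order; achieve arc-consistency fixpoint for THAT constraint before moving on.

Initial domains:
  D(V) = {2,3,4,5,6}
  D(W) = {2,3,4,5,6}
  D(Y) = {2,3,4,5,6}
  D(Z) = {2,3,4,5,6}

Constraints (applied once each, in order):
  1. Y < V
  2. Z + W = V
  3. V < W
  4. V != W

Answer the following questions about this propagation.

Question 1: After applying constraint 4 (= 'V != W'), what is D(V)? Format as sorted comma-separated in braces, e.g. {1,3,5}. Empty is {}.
Constraint 1 (Y < V) on D(Y)={2,3,4,5,6} D(V)={2,3,4,5,6}: Y {2,3,4,5,6}->{2,3,4,5}; V {2,3,4,5,6}->{3,4,5,6}
Constraint 2 (Z + W = V) on D(Z)={2,3,4,5,6} D(W)={2,3,4,5,6} D(V)={3,4,5,6}: Z {2,3,4,5,6}->{2,3,4}; W {2,3,4,5,6}->{2,3,4}; V {3,4,5,6}->{4,5,6}
Constraint 3 (V < W) on D(V)={4,5,6} D(W)={2,3,4}: V {4,5,6}->{}; W {2,3,4}->{}
Constraint 4 (V != W) on D(V)={} D(W)={}: no change
So after constraint 4: D(V) = {}

Answer: {}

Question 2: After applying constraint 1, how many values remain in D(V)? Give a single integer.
Answer: 4

Derivation:
Constraint 1 (Y < V) on D(Y)={2,3,4,5,6} D(V)={2,3,4,5,6}: Y {2,3,4,5,6}->{2,3,4,5}; V {2,3,4,5,6}->{3,4,5,6}
So after constraint 1: D(V)={3,4,5,6}, size = 4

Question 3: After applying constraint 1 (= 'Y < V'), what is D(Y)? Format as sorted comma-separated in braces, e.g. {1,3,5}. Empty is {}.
Constraint 1 (Y < V) on D(Y)={2,3,4,5,6} D(V)={2,3,4,5,6}: Y {2,3,4,5,6}->{2,3,4,5}; V {2,3,4,5,6}->{3,4,5,6}
So after constraint 1: D(Y) = {2,3,4,5}

Answer: {2,3,4,5}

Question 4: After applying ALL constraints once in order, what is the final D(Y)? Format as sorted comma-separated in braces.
Constraint 1 (Y < V) on D(Y)={2,3,4,5,6} D(V)={2,3,4,5,6}: Y {2,3,4,5,6}->{2,3,4,5}; V {2,3,4,5,6}->{3,4,5,6}
Constraint 2 (Z + W = V) on D(Z)={2,3,4,5,6} D(W)={2,3,4,5,6} D(V)={3,4,5,6}: Z {2,3,4,5,6}->{2,3,4}; W {2,3,4,5,6}->{2,3,4}; V {3,4,5,6}->{4,5,6}
Constraint 3 (V < W) on D(V)={4,5,6} D(W)={2,3,4}: V {4,5,6}->{}; W {2,3,4}->{}
Constraint 4 (V != W) on D(V)={} D(W)={}: no change
So after all 4 constraints: D(Y) = {2,3,4,5}

Answer: {2,3,4,5}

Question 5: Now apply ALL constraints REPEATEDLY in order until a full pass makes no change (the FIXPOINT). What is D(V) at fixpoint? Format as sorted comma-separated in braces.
pass 0 (initial): D(V)={2,3,4,5,6}
pass 1: V {2,3,4,5,6}->{}; W {2,3,4,5,6}->{}; Y {2,3,4,5,6}->{2,3,4,5}; Z {2,3,4,5,6}->{2,3,4}
pass 2: Y {2,3,4,5}->{}; Z {2,3,4}->{}
pass 3: no change
Fixpoint after 3 passes: D(V) = {}

Answer: {}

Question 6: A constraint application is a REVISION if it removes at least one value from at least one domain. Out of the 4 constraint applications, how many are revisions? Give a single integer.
Constraint 1 (Y < V) on D(Y)={2,3,4,5,6} D(V)={2,3,4,5,6}: Y {2,3,4,5,6}->{2,3,4,5}; V {2,3,4,5,6}->{3,4,5,6} => REVISION
Constraint 2 (Z + W = V) on D(Z)={2,3,4,5,6} D(W)={2,3,4,5,6} D(V)={3,4,5,6}: Z {2,3,4,5,6}->{2,3,4}; W {2,3,4,5,6}->{2,3,4}; V {3,4,5,6}->{4,5,6} => REVISION
Constraint 3 (V < W) on D(V)={4,5,6} D(W)={2,3,4}: V {4,5,6}->{}; W {2,3,4}->{} => REVISION
Constraint 4 (V != W) on D(V)={} D(W)={}: no change => not a revision
Total revisions = 3

Answer: 3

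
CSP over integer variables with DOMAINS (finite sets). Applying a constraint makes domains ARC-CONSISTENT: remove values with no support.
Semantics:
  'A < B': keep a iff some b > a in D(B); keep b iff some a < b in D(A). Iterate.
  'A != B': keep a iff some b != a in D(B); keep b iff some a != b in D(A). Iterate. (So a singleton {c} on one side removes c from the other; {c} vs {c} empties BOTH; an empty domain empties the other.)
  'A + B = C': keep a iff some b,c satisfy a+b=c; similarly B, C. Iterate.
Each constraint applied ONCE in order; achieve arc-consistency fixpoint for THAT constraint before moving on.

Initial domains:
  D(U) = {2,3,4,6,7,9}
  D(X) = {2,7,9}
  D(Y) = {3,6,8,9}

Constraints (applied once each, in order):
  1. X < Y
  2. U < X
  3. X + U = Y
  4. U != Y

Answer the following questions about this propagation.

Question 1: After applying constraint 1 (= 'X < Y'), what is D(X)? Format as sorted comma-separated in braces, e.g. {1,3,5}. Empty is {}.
Answer: {2,7}

Derivation:
Constraint 1 (X < Y) on D(X)={2,7,9} D(Y)={3,6,8,9}: X {2,7,9}->{2,7}
So after constraint 1: D(X) = {2,7}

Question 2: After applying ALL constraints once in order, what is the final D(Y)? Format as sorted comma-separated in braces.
Constraint 1 (X < Y) on D(X)={2,7,9} D(Y)={3,6,8,9}: X {2,7,9}->{2,7}
Constraint 2 (U < X) on D(U)={2,3,4,6,7,9} D(X)={2,7}: U {2,3,4,6,7,9}->{2,3,4,6}; X {2,7}->{7}
Constraint 3 (X + U = Y) on D(X)={7} D(U)={2,3,4,6} D(Y)={3,6,8,9}: U {2,3,4,6}->{2}; Y {3,6,8,9}->{9}
Constraint 4 (U != Y) on D(U)={2} D(Y)={9}: no change
So after all 4 constraints: D(Y) = {9}

Answer: {9}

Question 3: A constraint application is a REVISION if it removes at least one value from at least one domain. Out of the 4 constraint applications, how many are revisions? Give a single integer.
Answer: 3

Derivation:
Constraint 1 (X < Y) on D(X)={2,7,9} D(Y)={3,6,8,9}: X {2,7,9}->{2,7} => REVISION
Constraint 2 (U < X) on D(U)={2,3,4,6,7,9} D(X)={2,7}: U {2,3,4,6,7,9}->{2,3,4,6}; X {2,7}->{7} => REVISION
Constraint 3 (X + U = Y) on D(X)={7} D(U)={2,3,4,6} D(Y)={3,6,8,9}: U {2,3,4,6}->{2}; Y {3,6,8,9}->{9} => REVISION
Constraint 4 (U != Y) on D(U)={2} D(Y)={9}: no change => not a revision
Total revisions = 3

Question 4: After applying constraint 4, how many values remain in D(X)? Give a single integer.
Answer: 1

Derivation:
Constraint 1 (X < Y) on D(X)={2,7,9} D(Y)={3,6,8,9}: X {2,7,9}->{2,7}
Constraint 2 (U < X) on D(U)={2,3,4,6,7,9} D(X)={2,7}: U {2,3,4,6,7,9}->{2,3,4,6}; X {2,7}->{7}
Constraint 3 (X + U = Y) on D(X)={7} D(U)={2,3,4,6} D(Y)={3,6,8,9}: U {2,3,4,6}->{2}; Y {3,6,8,9}->{9}
Constraint 4 (U != Y) on D(U)={2} D(Y)={9}: no change
So after constraint 4: D(X)={7}, size = 1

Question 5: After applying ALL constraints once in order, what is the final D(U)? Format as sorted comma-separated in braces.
Constraint 1 (X < Y) on D(X)={2,7,9} D(Y)={3,6,8,9}: X {2,7,9}->{2,7}
Constraint 2 (U < X) on D(U)={2,3,4,6,7,9} D(X)={2,7}: U {2,3,4,6,7,9}->{2,3,4,6}; X {2,7}->{7}
Constraint 3 (X + U = Y) on D(X)={7} D(U)={2,3,4,6} D(Y)={3,6,8,9}: U {2,3,4,6}->{2}; Y {3,6,8,9}->{9}
Constraint 4 (U != Y) on D(U)={2} D(Y)={9}: no change
So after all 4 constraints: D(U) = {2}

Answer: {2}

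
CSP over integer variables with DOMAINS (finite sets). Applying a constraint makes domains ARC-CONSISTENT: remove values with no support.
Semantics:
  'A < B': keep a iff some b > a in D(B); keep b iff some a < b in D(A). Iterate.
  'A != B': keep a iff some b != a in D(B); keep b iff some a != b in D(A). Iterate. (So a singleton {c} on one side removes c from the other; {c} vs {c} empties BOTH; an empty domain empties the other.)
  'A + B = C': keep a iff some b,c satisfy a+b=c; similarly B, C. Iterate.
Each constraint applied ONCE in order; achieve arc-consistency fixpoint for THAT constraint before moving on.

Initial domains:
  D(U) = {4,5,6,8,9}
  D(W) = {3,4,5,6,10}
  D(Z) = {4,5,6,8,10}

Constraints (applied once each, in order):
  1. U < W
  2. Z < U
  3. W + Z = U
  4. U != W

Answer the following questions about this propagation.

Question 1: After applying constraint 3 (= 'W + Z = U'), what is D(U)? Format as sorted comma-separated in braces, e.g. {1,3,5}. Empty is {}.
Constraint 1 (U < W) on D(U)={4,5,6,8,9} D(W)={3,4,5,6,10}: W {3,4,5,6,10}->{5,6,10}
Constraint 2 (Z < U) on D(Z)={4,5,6,8,10} D(U)={4,5,6,8,9}: Z {4,5,6,8,10}->{4,5,6,8}; U {4,5,6,8,9}->{5,6,8,9}
Constraint 3 (W + Z = U) on D(W)={5,6,10} D(Z)={4,5,6,8} D(U)={5,6,8,9}: W {5,6,10}->{5}; Z {4,5,6,8}->{4}; U {5,6,8,9}->{9}
So after constraint 3: D(U) = {9}

Answer: {9}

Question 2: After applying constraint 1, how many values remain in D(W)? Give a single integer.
Constraint 1 (U < W) on D(U)={4,5,6,8,9} D(W)={3,4,5,6,10}: W {3,4,5,6,10}->{5,6,10}
So after constraint 1: D(W)={5,6,10}, size = 3

Answer: 3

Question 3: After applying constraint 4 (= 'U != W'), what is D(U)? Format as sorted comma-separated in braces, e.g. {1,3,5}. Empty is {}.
Answer: {9}

Derivation:
Constraint 1 (U < W) on D(U)={4,5,6,8,9} D(W)={3,4,5,6,10}: W {3,4,5,6,10}->{5,6,10}
Constraint 2 (Z < U) on D(Z)={4,5,6,8,10} D(U)={4,5,6,8,9}: Z {4,5,6,8,10}->{4,5,6,8}; U {4,5,6,8,9}->{5,6,8,9}
Constraint 3 (W + Z = U) on D(W)={5,6,10} D(Z)={4,5,6,8} D(U)={5,6,8,9}: W {5,6,10}->{5}; Z {4,5,6,8}->{4}; U {5,6,8,9}->{9}
Constraint 4 (U != W) on D(U)={9} D(W)={5}: no change
So after constraint 4: D(U) = {9}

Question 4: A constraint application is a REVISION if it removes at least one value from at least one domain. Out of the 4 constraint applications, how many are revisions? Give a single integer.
Constraint 1 (U < W) on D(U)={4,5,6,8,9} D(W)={3,4,5,6,10}: W {3,4,5,6,10}->{5,6,10} => REVISION
Constraint 2 (Z < U) on D(Z)={4,5,6,8,10} D(U)={4,5,6,8,9}: Z {4,5,6,8,10}->{4,5,6,8}; U {4,5,6,8,9}->{5,6,8,9} => REVISION
Constraint 3 (W + Z = U) on D(W)={5,6,10} D(Z)={4,5,6,8} D(U)={5,6,8,9}: W {5,6,10}->{5}; Z {4,5,6,8}->{4}; U {5,6,8,9}->{9} => REVISION
Constraint 4 (U != W) on D(U)={9} D(W)={5}: no change => not a revision
Total revisions = 3

Answer: 3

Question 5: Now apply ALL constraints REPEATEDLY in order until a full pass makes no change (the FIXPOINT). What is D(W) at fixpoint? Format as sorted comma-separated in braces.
pass 0 (initial): D(W)={3,4,5,6,10}
pass 1: U {4,5,6,8,9}->{9}; W {3,4,5,6,10}->{5}; Z {4,5,6,8,10}->{4}
pass 2: U {9}->{}; W {5}->{}; Z {4}->{}
pass 3: no change
Fixpoint after 3 passes: D(W) = {}

Answer: {}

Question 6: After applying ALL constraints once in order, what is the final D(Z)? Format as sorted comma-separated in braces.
Constraint 1 (U < W) on D(U)={4,5,6,8,9} D(W)={3,4,5,6,10}: W {3,4,5,6,10}->{5,6,10}
Constraint 2 (Z < U) on D(Z)={4,5,6,8,10} D(U)={4,5,6,8,9}: Z {4,5,6,8,10}->{4,5,6,8}; U {4,5,6,8,9}->{5,6,8,9}
Constraint 3 (W + Z = U) on D(W)={5,6,10} D(Z)={4,5,6,8} D(U)={5,6,8,9}: W {5,6,10}->{5}; Z {4,5,6,8}->{4}; U {5,6,8,9}->{9}
Constraint 4 (U != W) on D(U)={9} D(W)={5}: no change
So after all 4 constraints: D(Z) = {4}

Answer: {4}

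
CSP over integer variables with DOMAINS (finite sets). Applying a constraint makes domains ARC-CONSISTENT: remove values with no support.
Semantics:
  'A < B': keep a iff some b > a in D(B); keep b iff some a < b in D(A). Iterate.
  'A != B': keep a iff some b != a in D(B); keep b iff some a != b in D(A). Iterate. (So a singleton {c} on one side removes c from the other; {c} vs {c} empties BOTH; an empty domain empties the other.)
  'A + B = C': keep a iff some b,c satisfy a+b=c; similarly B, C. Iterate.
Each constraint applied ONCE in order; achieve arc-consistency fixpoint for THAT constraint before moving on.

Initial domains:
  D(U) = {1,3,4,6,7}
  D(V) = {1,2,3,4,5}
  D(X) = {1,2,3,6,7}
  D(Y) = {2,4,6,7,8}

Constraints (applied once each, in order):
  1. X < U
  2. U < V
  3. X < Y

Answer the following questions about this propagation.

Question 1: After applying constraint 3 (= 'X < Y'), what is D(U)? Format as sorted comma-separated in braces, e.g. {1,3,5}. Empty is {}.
Constraint 1 (X < U) on D(X)={1,2,3,6,7} D(U)={1,3,4,6,7}: X {1,2,3,6,7}->{1,2,3,6}; U {1,3,4,6,7}->{3,4,6,7}
Constraint 2 (U < V) on D(U)={3,4,6,7} D(V)={1,2,3,4,5}: U {3,4,6,7}->{3,4}; V {1,2,3,4,5}->{4,5}
Constraint 3 (X < Y) on D(X)={1,2,3,6} D(Y)={2,4,6,7,8}: no change
So after constraint 3: D(U) = {3,4}

Answer: {3,4}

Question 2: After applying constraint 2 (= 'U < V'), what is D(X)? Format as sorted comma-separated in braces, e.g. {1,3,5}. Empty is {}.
Constraint 1 (X < U) on D(X)={1,2,3,6,7} D(U)={1,3,4,6,7}: X {1,2,3,6,7}->{1,2,3,6}; U {1,3,4,6,7}->{3,4,6,7}
Constraint 2 (U < V) on D(U)={3,4,6,7} D(V)={1,2,3,4,5}: U {3,4,6,7}->{3,4}; V {1,2,3,4,5}->{4,5}
So after constraint 2: D(X) = {1,2,3,6}

Answer: {1,2,3,6}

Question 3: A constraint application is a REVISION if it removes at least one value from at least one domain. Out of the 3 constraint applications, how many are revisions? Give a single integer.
Constraint 1 (X < U) on D(X)={1,2,3,6,7} D(U)={1,3,4,6,7}: X {1,2,3,6,7}->{1,2,3,6}; U {1,3,4,6,7}->{3,4,6,7} => REVISION
Constraint 2 (U < V) on D(U)={3,4,6,7} D(V)={1,2,3,4,5}: U {3,4,6,7}->{3,4}; V {1,2,3,4,5}->{4,5} => REVISION
Constraint 3 (X < Y) on D(X)={1,2,3,6} D(Y)={2,4,6,7,8}: no change => not a revision
Total revisions = 2

Answer: 2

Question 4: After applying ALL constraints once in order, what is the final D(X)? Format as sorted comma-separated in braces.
Answer: {1,2,3,6}

Derivation:
Constraint 1 (X < U) on D(X)={1,2,3,6,7} D(U)={1,3,4,6,7}: X {1,2,3,6,7}->{1,2,3,6}; U {1,3,4,6,7}->{3,4,6,7}
Constraint 2 (U < V) on D(U)={3,4,6,7} D(V)={1,2,3,4,5}: U {3,4,6,7}->{3,4}; V {1,2,3,4,5}->{4,5}
Constraint 3 (X < Y) on D(X)={1,2,3,6} D(Y)={2,4,6,7,8}: no change
So after all 3 constraints: D(X) = {1,2,3,6}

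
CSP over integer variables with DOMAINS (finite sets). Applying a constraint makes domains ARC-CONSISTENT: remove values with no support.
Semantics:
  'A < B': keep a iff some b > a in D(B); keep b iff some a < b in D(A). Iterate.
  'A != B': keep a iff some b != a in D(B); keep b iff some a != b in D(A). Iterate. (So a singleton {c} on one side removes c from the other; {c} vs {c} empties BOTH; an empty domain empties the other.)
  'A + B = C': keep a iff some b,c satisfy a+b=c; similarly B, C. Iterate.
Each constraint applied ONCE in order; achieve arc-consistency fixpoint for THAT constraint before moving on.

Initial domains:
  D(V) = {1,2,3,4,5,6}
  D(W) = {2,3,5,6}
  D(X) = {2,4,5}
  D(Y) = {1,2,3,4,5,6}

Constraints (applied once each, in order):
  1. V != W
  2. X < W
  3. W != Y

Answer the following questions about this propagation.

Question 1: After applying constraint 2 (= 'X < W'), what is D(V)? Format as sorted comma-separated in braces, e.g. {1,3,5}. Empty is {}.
Answer: {1,2,3,4,5,6}

Derivation:
Constraint 1 (V != W) on D(V)={1,2,3,4,5,6} D(W)={2,3,5,6}: no change
Constraint 2 (X < W) on D(X)={2,4,5} D(W)={2,3,5,6}: W {2,3,5,6}->{3,5,6}
So after constraint 2: D(V) = {1,2,3,4,5,6}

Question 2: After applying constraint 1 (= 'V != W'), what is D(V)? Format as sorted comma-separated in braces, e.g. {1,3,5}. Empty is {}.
Answer: {1,2,3,4,5,6}

Derivation:
Constraint 1 (V != W) on D(V)={1,2,3,4,5,6} D(W)={2,3,5,6}: no change
So after constraint 1: D(V) = {1,2,3,4,5,6}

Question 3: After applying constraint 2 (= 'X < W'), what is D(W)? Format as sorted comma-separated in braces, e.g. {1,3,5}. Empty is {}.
Answer: {3,5,6}

Derivation:
Constraint 1 (V != W) on D(V)={1,2,3,4,5,6} D(W)={2,3,5,6}: no change
Constraint 2 (X < W) on D(X)={2,4,5} D(W)={2,3,5,6}: W {2,3,5,6}->{3,5,6}
So after constraint 2: D(W) = {3,5,6}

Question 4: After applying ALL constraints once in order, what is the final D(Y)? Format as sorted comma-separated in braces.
Answer: {1,2,3,4,5,6}

Derivation:
Constraint 1 (V != W) on D(V)={1,2,3,4,5,6} D(W)={2,3,5,6}: no change
Constraint 2 (X < W) on D(X)={2,4,5} D(W)={2,3,5,6}: W {2,3,5,6}->{3,5,6}
Constraint 3 (W != Y) on D(W)={3,5,6} D(Y)={1,2,3,4,5,6}: no change
So after all 3 constraints: D(Y) = {1,2,3,4,5,6}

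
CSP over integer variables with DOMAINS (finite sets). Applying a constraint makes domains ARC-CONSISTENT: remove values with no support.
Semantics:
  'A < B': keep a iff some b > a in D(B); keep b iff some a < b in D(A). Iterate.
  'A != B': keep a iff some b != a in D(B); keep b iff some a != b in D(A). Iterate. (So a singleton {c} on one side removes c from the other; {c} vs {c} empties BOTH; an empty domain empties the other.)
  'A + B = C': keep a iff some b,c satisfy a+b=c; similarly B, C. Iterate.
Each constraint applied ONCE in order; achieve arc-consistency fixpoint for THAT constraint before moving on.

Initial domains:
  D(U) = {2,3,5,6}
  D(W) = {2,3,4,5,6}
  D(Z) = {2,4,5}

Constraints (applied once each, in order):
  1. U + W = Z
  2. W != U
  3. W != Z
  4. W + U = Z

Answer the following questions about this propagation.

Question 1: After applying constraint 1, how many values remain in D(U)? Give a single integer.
Constraint 1 (U + W = Z) on D(U)={2,3,5,6} D(W)={2,3,4,5,6} D(Z)={2,4,5}: U {2,3,5,6}->{2,3}; W {2,3,4,5,6}->{2,3}; Z {2,4,5}->{4,5}
So after constraint 1: D(U)={2,3}, size = 2

Answer: 2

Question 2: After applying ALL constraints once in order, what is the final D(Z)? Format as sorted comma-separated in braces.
Constraint 1 (U + W = Z) on D(U)={2,3,5,6} D(W)={2,3,4,5,6} D(Z)={2,4,5}: U {2,3,5,6}->{2,3}; W {2,3,4,5,6}->{2,3}; Z {2,4,5}->{4,5}
Constraint 2 (W != U) on D(W)={2,3} D(U)={2,3}: no change
Constraint 3 (W != Z) on D(W)={2,3} D(Z)={4,5}: no change
Constraint 4 (W + U = Z) on D(W)={2,3} D(U)={2,3} D(Z)={4,5}: no change
So after all 4 constraints: D(Z) = {4,5}

Answer: {4,5}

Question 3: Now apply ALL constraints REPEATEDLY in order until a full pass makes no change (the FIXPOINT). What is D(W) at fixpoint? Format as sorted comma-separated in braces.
pass 0 (initial): D(W)={2,3,4,5,6}
pass 1: U {2,3,5,6}->{2,3}; W {2,3,4,5,6}->{2,3}; Z {2,4,5}->{4,5}
pass 2: no change
Fixpoint after 2 passes: D(W) = {2,3}

Answer: {2,3}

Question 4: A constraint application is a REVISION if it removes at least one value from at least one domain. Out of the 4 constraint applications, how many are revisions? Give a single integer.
Constraint 1 (U + W = Z) on D(U)={2,3,5,6} D(W)={2,3,4,5,6} D(Z)={2,4,5}: U {2,3,5,6}->{2,3}; W {2,3,4,5,6}->{2,3}; Z {2,4,5}->{4,5} => REVISION
Constraint 2 (W != U) on D(W)={2,3} D(U)={2,3}: no change => not a revision
Constraint 3 (W != Z) on D(W)={2,3} D(Z)={4,5}: no change => not a revision
Constraint 4 (W + U = Z) on D(W)={2,3} D(U)={2,3} D(Z)={4,5}: no change => not a revision
Total revisions = 1

Answer: 1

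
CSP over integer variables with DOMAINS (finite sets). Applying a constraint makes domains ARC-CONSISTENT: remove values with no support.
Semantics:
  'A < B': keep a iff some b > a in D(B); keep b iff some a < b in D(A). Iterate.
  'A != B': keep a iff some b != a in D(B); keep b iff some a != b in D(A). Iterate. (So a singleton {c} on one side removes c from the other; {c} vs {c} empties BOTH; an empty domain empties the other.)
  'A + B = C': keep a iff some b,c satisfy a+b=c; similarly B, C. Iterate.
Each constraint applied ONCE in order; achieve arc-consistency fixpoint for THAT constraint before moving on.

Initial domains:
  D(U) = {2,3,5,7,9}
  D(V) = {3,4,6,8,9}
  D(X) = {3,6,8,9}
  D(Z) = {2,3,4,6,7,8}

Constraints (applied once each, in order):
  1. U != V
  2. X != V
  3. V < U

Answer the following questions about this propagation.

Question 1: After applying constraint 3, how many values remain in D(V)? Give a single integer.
Constraint 1 (U != V) on D(U)={2,3,5,7,9} D(V)={3,4,6,8,9}: no change
Constraint 2 (X != V) on D(X)={3,6,8,9} D(V)={3,4,6,8,9}: no change
Constraint 3 (V < U) on D(V)={3,4,6,8,9} D(U)={2,3,5,7,9}: V {3,4,6,8,9}->{3,4,6,8}; U {2,3,5,7,9}->{5,7,9}
So after constraint 3: D(V)={3,4,6,8}, size = 4

Answer: 4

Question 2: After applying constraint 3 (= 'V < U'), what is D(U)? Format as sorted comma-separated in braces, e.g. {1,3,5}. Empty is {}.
Constraint 1 (U != V) on D(U)={2,3,5,7,9} D(V)={3,4,6,8,9}: no change
Constraint 2 (X != V) on D(X)={3,6,8,9} D(V)={3,4,6,8,9}: no change
Constraint 3 (V < U) on D(V)={3,4,6,8,9} D(U)={2,3,5,7,9}: V {3,4,6,8,9}->{3,4,6,8}; U {2,3,5,7,9}->{5,7,9}
So after constraint 3: D(U) = {5,7,9}

Answer: {5,7,9}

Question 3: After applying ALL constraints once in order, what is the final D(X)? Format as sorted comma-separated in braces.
Answer: {3,6,8,9}

Derivation:
Constraint 1 (U != V) on D(U)={2,3,5,7,9} D(V)={3,4,6,8,9}: no change
Constraint 2 (X != V) on D(X)={3,6,8,9} D(V)={3,4,6,8,9}: no change
Constraint 3 (V < U) on D(V)={3,4,6,8,9} D(U)={2,3,5,7,9}: V {3,4,6,8,9}->{3,4,6,8}; U {2,3,5,7,9}->{5,7,9}
So after all 3 constraints: D(X) = {3,6,8,9}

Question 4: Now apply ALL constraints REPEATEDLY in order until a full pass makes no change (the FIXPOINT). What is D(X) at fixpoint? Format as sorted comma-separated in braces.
pass 0 (initial): D(X)={3,6,8,9}
pass 1: U {2,3,5,7,9}->{5,7,9}; V {3,4,6,8,9}->{3,4,6,8}
pass 2: no change
Fixpoint after 2 passes: D(X) = {3,6,8,9}

Answer: {3,6,8,9}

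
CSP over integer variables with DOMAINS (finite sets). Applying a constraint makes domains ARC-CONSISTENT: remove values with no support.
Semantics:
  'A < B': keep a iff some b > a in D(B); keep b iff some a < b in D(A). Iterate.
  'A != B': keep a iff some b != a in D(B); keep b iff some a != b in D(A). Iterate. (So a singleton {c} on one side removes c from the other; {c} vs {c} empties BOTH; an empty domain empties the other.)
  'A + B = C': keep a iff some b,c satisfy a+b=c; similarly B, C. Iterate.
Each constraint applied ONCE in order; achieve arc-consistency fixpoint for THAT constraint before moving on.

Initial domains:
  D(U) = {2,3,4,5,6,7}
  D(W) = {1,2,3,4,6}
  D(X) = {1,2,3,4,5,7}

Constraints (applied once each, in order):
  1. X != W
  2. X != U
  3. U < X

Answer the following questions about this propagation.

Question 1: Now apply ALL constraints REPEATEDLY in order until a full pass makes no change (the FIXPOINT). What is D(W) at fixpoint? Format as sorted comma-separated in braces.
Answer: {1,2,3,4,6}

Derivation:
pass 0 (initial): D(W)={1,2,3,4,6}
pass 1: U {2,3,4,5,6,7}->{2,3,4,5,6}; X {1,2,3,4,5,7}->{3,4,5,7}
pass 2: no change
Fixpoint after 2 passes: D(W) = {1,2,3,4,6}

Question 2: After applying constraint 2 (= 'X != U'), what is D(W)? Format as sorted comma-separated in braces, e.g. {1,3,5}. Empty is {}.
Constraint 1 (X != W) on D(X)={1,2,3,4,5,7} D(W)={1,2,3,4,6}: no change
Constraint 2 (X != U) on D(X)={1,2,3,4,5,7} D(U)={2,3,4,5,6,7}: no change
So after constraint 2: D(W) = {1,2,3,4,6}

Answer: {1,2,3,4,6}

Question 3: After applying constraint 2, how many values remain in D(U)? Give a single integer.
Constraint 1 (X != W) on D(X)={1,2,3,4,5,7} D(W)={1,2,3,4,6}: no change
Constraint 2 (X != U) on D(X)={1,2,3,4,5,7} D(U)={2,3,4,5,6,7}: no change
So after constraint 2: D(U)={2,3,4,5,6,7}, size = 6

Answer: 6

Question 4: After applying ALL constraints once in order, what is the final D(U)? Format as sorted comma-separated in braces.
Constraint 1 (X != W) on D(X)={1,2,3,4,5,7} D(W)={1,2,3,4,6}: no change
Constraint 2 (X != U) on D(X)={1,2,3,4,5,7} D(U)={2,3,4,5,6,7}: no change
Constraint 3 (U < X) on D(U)={2,3,4,5,6,7} D(X)={1,2,3,4,5,7}: U {2,3,4,5,6,7}->{2,3,4,5,6}; X {1,2,3,4,5,7}->{3,4,5,7}
So after all 3 constraints: D(U) = {2,3,4,5,6}

Answer: {2,3,4,5,6}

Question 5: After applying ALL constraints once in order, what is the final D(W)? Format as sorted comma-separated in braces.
Constraint 1 (X != W) on D(X)={1,2,3,4,5,7} D(W)={1,2,3,4,6}: no change
Constraint 2 (X != U) on D(X)={1,2,3,4,5,7} D(U)={2,3,4,5,6,7}: no change
Constraint 3 (U < X) on D(U)={2,3,4,5,6,7} D(X)={1,2,3,4,5,7}: U {2,3,4,5,6,7}->{2,3,4,5,6}; X {1,2,3,4,5,7}->{3,4,5,7}
So after all 3 constraints: D(W) = {1,2,3,4,6}

Answer: {1,2,3,4,6}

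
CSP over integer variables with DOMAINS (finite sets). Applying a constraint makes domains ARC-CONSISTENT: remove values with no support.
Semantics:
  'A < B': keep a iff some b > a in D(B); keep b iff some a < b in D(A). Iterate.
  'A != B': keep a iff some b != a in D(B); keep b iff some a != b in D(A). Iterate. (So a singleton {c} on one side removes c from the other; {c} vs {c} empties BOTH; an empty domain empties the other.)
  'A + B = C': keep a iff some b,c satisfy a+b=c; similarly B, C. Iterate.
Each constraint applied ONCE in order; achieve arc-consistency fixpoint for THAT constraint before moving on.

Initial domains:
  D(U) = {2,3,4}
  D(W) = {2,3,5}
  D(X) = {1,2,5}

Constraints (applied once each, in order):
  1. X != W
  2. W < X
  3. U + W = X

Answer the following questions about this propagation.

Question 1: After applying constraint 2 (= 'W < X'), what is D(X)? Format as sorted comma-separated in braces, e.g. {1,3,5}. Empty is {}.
Constraint 1 (X != W) on D(X)={1,2,5} D(W)={2,3,5}: no change
Constraint 2 (W < X) on D(W)={2,3,5} D(X)={1,2,5}: W {2,3,5}->{2,3}; X {1,2,5}->{5}
So after constraint 2: D(X) = {5}

Answer: {5}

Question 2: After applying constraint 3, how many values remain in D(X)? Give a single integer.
Answer: 1

Derivation:
Constraint 1 (X != W) on D(X)={1,2,5} D(W)={2,3,5}: no change
Constraint 2 (W < X) on D(W)={2,3,5} D(X)={1,2,5}: W {2,3,5}->{2,3}; X {1,2,5}->{5}
Constraint 3 (U + W = X) on D(U)={2,3,4} D(W)={2,3} D(X)={5}: U {2,3,4}->{2,3}
So after constraint 3: D(X)={5}, size = 1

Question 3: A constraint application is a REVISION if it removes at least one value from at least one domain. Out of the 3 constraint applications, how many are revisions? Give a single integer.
Constraint 1 (X != W) on D(X)={1,2,5} D(W)={2,3,5}: no change => not a revision
Constraint 2 (W < X) on D(W)={2,3,5} D(X)={1,2,5}: W {2,3,5}->{2,3}; X {1,2,5}->{5} => REVISION
Constraint 3 (U + W = X) on D(U)={2,3,4} D(W)={2,3} D(X)={5}: U {2,3,4}->{2,3} => REVISION
Total revisions = 2

Answer: 2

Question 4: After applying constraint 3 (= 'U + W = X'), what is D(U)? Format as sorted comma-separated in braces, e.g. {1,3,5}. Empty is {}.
Answer: {2,3}

Derivation:
Constraint 1 (X != W) on D(X)={1,2,5} D(W)={2,3,5}: no change
Constraint 2 (W < X) on D(W)={2,3,5} D(X)={1,2,5}: W {2,3,5}->{2,3}; X {1,2,5}->{5}
Constraint 3 (U + W = X) on D(U)={2,3,4} D(W)={2,3} D(X)={5}: U {2,3,4}->{2,3}
So after constraint 3: D(U) = {2,3}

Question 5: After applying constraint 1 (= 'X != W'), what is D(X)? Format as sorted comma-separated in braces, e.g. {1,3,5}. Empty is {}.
Answer: {1,2,5}

Derivation:
Constraint 1 (X != W) on D(X)={1,2,5} D(W)={2,3,5}: no change
So after constraint 1: D(X) = {1,2,5}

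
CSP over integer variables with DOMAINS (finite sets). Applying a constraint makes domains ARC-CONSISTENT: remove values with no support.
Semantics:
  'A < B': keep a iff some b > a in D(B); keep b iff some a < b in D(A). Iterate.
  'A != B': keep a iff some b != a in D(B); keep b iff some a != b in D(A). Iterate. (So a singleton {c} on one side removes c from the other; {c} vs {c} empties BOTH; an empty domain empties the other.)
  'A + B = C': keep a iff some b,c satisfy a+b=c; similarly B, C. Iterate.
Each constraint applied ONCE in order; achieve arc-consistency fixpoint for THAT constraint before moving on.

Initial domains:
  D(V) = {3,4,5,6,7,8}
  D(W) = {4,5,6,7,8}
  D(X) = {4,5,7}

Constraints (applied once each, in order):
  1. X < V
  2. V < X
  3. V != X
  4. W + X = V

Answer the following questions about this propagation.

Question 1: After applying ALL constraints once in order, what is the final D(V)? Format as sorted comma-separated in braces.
Constraint 1 (X < V) on D(X)={4,5,7} D(V)={3,4,5,6,7,8}: V {3,4,5,6,7,8}->{5,6,7,8}
Constraint 2 (V < X) on D(V)={5,6,7,8} D(X)={4,5,7}: V {5,6,7,8}->{5,6}; X {4,5,7}->{7}
Constraint 3 (V != X) on D(V)={5,6} D(X)={7}: no change
Constraint 4 (W + X = V) on D(W)={4,5,6,7,8} D(X)={7} D(V)={5,6}: W {4,5,6,7,8}->{}; X {7}->{}; V {5,6}->{}
So after all 4 constraints: D(V) = {}

Answer: {}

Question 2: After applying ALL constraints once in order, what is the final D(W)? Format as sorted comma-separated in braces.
Constraint 1 (X < V) on D(X)={4,5,7} D(V)={3,4,5,6,7,8}: V {3,4,5,6,7,8}->{5,6,7,8}
Constraint 2 (V < X) on D(V)={5,6,7,8} D(X)={4,5,7}: V {5,6,7,8}->{5,6}; X {4,5,7}->{7}
Constraint 3 (V != X) on D(V)={5,6} D(X)={7}: no change
Constraint 4 (W + X = V) on D(W)={4,5,6,7,8} D(X)={7} D(V)={5,6}: W {4,5,6,7,8}->{}; X {7}->{}; V {5,6}->{}
So after all 4 constraints: D(W) = {}

Answer: {}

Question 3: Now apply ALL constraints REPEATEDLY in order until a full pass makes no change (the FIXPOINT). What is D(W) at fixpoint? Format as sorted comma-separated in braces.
Answer: {}

Derivation:
pass 0 (initial): D(W)={4,5,6,7,8}
pass 1: V {3,4,5,6,7,8}->{}; W {4,5,6,7,8}->{}; X {4,5,7}->{}
pass 2: no change
Fixpoint after 2 passes: D(W) = {}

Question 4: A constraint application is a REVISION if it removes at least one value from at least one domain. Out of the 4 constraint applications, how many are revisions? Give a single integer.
Constraint 1 (X < V) on D(X)={4,5,7} D(V)={3,4,5,6,7,8}: V {3,4,5,6,7,8}->{5,6,7,8} => REVISION
Constraint 2 (V < X) on D(V)={5,6,7,8} D(X)={4,5,7}: V {5,6,7,8}->{5,6}; X {4,5,7}->{7} => REVISION
Constraint 3 (V != X) on D(V)={5,6} D(X)={7}: no change => not a revision
Constraint 4 (W + X = V) on D(W)={4,5,6,7,8} D(X)={7} D(V)={5,6}: W {4,5,6,7,8}->{}; X {7}->{}; V {5,6}->{} => REVISION
Total revisions = 3

Answer: 3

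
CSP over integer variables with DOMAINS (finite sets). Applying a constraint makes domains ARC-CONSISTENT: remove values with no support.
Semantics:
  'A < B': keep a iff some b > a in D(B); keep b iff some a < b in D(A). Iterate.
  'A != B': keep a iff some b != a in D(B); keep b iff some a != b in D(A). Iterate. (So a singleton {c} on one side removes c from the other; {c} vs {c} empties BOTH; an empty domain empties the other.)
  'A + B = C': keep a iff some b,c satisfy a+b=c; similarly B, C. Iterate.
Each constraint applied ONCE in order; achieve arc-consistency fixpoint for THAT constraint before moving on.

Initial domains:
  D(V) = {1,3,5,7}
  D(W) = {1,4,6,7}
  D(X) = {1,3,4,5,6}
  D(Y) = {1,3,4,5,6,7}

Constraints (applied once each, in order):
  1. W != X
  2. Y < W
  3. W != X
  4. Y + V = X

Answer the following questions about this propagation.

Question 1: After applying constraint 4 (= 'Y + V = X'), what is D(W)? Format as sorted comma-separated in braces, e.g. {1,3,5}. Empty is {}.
Answer: {4,6,7}

Derivation:
Constraint 1 (W != X) on D(W)={1,4,6,7} D(X)={1,3,4,5,6}: no change
Constraint 2 (Y < W) on D(Y)={1,3,4,5,6,7} D(W)={1,4,6,7}: Y {1,3,4,5,6,7}->{1,3,4,5,6}; W {1,4,6,7}->{4,6,7}
Constraint 3 (W != X) on D(W)={4,6,7} D(X)={1,3,4,5,6}: no change
Constraint 4 (Y + V = X) on D(Y)={1,3,4,5,6} D(V)={1,3,5,7} D(X)={1,3,4,5,6}: Y {1,3,4,5,6}->{1,3,4,5}; V {1,3,5,7}->{1,3,5}; X {1,3,4,5,6}->{4,5,6}
So after constraint 4: D(W) = {4,6,7}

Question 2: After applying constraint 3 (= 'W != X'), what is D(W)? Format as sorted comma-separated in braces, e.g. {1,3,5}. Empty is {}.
Constraint 1 (W != X) on D(W)={1,4,6,7} D(X)={1,3,4,5,6}: no change
Constraint 2 (Y < W) on D(Y)={1,3,4,5,6,7} D(W)={1,4,6,7}: Y {1,3,4,5,6,7}->{1,3,4,5,6}; W {1,4,6,7}->{4,6,7}
Constraint 3 (W != X) on D(W)={4,6,7} D(X)={1,3,4,5,6}: no change
So after constraint 3: D(W) = {4,6,7}

Answer: {4,6,7}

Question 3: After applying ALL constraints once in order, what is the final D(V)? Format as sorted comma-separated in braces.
Answer: {1,3,5}

Derivation:
Constraint 1 (W != X) on D(W)={1,4,6,7} D(X)={1,3,4,5,6}: no change
Constraint 2 (Y < W) on D(Y)={1,3,4,5,6,7} D(W)={1,4,6,7}: Y {1,3,4,5,6,7}->{1,3,4,5,6}; W {1,4,6,7}->{4,6,7}
Constraint 3 (W != X) on D(W)={4,6,7} D(X)={1,3,4,5,6}: no change
Constraint 4 (Y + V = X) on D(Y)={1,3,4,5,6} D(V)={1,3,5,7} D(X)={1,3,4,5,6}: Y {1,3,4,5,6}->{1,3,4,5}; V {1,3,5,7}->{1,3,5}; X {1,3,4,5,6}->{4,5,6}
So after all 4 constraints: D(V) = {1,3,5}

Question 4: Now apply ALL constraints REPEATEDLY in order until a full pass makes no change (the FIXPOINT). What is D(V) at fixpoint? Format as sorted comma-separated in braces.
Answer: {1,3,5}

Derivation:
pass 0 (initial): D(V)={1,3,5,7}
pass 1: V {1,3,5,7}->{1,3,5}; W {1,4,6,7}->{4,6,7}; X {1,3,4,5,6}->{4,5,6}; Y {1,3,4,5,6,7}->{1,3,4,5}
pass 2: no change
Fixpoint after 2 passes: D(V) = {1,3,5}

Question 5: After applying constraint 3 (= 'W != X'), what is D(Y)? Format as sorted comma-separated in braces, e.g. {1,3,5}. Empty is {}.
Constraint 1 (W != X) on D(W)={1,4,6,7} D(X)={1,3,4,5,6}: no change
Constraint 2 (Y < W) on D(Y)={1,3,4,5,6,7} D(W)={1,4,6,7}: Y {1,3,4,5,6,7}->{1,3,4,5,6}; W {1,4,6,7}->{4,6,7}
Constraint 3 (W != X) on D(W)={4,6,7} D(X)={1,3,4,5,6}: no change
So after constraint 3: D(Y) = {1,3,4,5,6}

Answer: {1,3,4,5,6}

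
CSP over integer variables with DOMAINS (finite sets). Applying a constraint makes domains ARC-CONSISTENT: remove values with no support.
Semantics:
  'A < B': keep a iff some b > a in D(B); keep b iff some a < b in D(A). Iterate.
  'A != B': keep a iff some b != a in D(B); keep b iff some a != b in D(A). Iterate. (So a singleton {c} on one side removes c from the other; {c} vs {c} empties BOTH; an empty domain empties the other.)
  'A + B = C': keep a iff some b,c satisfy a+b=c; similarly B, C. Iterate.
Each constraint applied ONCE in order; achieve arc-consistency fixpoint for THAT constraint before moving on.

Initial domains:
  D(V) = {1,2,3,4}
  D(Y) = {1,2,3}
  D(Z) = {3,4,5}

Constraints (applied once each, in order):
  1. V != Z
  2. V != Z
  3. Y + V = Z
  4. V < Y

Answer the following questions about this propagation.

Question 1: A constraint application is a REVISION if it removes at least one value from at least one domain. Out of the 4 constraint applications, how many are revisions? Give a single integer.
Answer: 1

Derivation:
Constraint 1 (V != Z) on D(V)={1,2,3,4} D(Z)={3,4,5}: no change => not a revision
Constraint 2 (V != Z) on D(V)={1,2,3,4} D(Z)={3,4,5}: no change => not a revision
Constraint 3 (Y + V = Z) on D(Y)={1,2,3} D(V)={1,2,3,4} D(Z)={3,4,5}: no change => not a revision
Constraint 4 (V < Y) on D(V)={1,2,3,4} D(Y)={1,2,3}: V {1,2,3,4}->{1,2}; Y {1,2,3}->{2,3} => REVISION
Total revisions = 1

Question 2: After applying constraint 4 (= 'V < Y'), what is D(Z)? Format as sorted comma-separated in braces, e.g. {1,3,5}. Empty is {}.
Answer: {3,4,5}

Derivation:
Constraint 1 (V != Z) on D(V)={1,2,3,4} D(Z)={3,4,5}: no change
Constraint 2 (V != Z) on D(V)={1,2,3,4} D(Z)={3,4,5}: no change
Constraint 3 (Y + V = Z) on D(Y)={1,2,3} D(V)={1,2,3,4} D(Z)={3,4,5}: no change
Constraint 4 (V < Y) on D(V)={1,2,3,4} D(Y)={1,2,3}: V {1,2,3,4}->{1,2}; Y {1,2,3}->{2,3}
So after constraint 4: D(Z) = {3,4,5}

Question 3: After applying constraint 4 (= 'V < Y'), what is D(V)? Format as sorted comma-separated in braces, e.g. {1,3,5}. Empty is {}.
Answer: {1,2}

Derivation:
Constraint 1 (V != Z) on D(V)={1,2,3,4} D(Z)={3,4,5}: no change
Constraint 2 (V != Z) on D(V)={1,2,3,4} D(Z)={3,4,5}: no change
Constraint 3 (Y + V = Z) on D(Y)={1,2,3} D(V)={1,2,3,4} D(Z)={3,4,5}: no change
Constraint 4 (V < Y) on D(V)={1,2,3,4} D(Y)={1,2,3}: V {1,2,3,4}->{1,2}; Y {1,2,3}->{2,3}
So after constraint 4: D(V) = {1,2}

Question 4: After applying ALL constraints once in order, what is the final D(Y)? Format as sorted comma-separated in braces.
Answer: {2,3}

Derivation:
Constraint 1 (V != Z) on D(V)={1,2,3,4} D(Z)={3,4,5}: no change
Constraint 2 (V != Z) on D(V)={1,2,3,4} D(Z)={3,4,5}: no change
Constraint 3 (Y + V = Z) on D(Y)={1,2,3} D(V)={1,2,3,4} D(Z)={3,4,5}: no change
Constraint 4 (V < Y) on D(V)={1,2,3,4} D(Y)={1,2,3}: V {1,2,3,4}->{1,2}; Y {1,2,3}->{2,3}
So after all 4 constraints: D(Y) = {2,3}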